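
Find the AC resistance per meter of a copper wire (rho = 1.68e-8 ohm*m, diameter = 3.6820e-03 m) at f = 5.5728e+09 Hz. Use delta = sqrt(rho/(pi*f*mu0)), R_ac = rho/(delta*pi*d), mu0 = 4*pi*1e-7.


delta = sqrt(1.68e-8 / (pi * 5.5728e+09 * 4*pi*1e-7)) = 8.738523e-07 m
R_ac = 1.68e-8 / (8.738523e-07 * pi * 3.6820e-03) = 1.662 ohm/m

1.662 ohm/m


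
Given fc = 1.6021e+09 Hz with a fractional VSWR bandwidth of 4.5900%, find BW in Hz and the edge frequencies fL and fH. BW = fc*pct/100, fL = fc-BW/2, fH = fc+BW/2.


BW = 1.6021e+09 * 4.5900/100 = 7.353639e+07 Hz
fL = 1.6021e+09 - 7.353639e+07/2 = 1.565e+09 Hz
fH = 1.6021e+09 + 7.353639e+07/2 = 1.639e+09 Hz

BW=7.354e+07 Hz, fL=1.565e+09 Hz, fH=1.639e+09 Hz


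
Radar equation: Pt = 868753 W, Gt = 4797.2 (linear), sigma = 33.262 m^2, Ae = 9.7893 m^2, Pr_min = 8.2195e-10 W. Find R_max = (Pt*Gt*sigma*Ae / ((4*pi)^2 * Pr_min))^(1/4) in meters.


R^4 = 868753*4797.2*33.262*9.7893 / ((4*pi)^2 * 8.2195e-10) = 1.045488e+19
R_max = 1.045488e+19^0.25 = 56863 m

56863 m


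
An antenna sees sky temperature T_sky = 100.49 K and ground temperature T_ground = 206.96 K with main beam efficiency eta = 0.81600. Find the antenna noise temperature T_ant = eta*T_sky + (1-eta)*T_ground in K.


T_ant = 0.81600 * 100.49 + (1 - 0.81600) * 206.96 = 120.1 K

120.1 K


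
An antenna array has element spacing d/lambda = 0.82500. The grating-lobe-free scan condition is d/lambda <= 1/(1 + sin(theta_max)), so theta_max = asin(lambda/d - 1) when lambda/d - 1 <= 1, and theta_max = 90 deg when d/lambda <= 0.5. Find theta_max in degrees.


lambda/d - 1 = 1/0.82500 - 1 = 0.2121212
theta_max = asin(0.2121212) = 12.25 deg

12.25 deg


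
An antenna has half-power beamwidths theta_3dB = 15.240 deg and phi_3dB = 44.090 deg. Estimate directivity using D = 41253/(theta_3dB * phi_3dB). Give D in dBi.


D_linear = 41253 / (15.240 * 44.090) = 61.39464
D_dBi = 10 * log10(61.39464) = 17.88 dBi

17.88 dBi


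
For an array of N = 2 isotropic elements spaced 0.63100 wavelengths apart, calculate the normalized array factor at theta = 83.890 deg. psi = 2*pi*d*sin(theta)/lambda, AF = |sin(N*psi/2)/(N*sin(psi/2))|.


psi = 2*pi*0.63100*sin(83.890 deg) = 3.942168 rad
AF = |sin(2*3.942168/2) / (2*sin(3.942168/2))| = 0.3897

0.3897


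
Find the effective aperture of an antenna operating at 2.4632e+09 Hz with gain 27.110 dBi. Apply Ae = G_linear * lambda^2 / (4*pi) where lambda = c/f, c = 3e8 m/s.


lambda = c / f = 3.0000e+08 / 2.4632e+09 = 0.1217928 m
G_linear = 10^(27.110/10) = 514.0437
Ae = G_linear * lambda^2 / (4*pi) = 514.0437 * 0.1217928^2 / (4*pi) = 0.6068 m^2

0.6068 m^2


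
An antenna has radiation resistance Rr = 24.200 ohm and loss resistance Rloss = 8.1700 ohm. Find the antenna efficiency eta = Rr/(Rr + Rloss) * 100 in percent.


eta = 24.200 / (24.200 + 8.1700) * 100 = 74.76%

74.76%


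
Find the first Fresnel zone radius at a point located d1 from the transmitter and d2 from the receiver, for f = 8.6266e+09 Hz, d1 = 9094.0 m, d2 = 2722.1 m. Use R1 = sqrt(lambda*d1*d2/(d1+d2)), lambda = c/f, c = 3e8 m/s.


lambda = c / f = 3.0000e+08 / 8.6266e+09 = 0.03477616 m
R1 = sqrt(0.03477616 * 9094.0 * 2722.1 / (9094.0 + 2722.1)) = 8.536 m

8.536 m


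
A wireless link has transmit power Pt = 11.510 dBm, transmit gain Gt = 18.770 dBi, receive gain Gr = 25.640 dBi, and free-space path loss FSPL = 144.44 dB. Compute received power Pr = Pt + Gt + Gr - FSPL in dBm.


Pr = 11.510 + 18.770 + 25.640 - 144.44 = -88.52 dBm

-88.52 dBm


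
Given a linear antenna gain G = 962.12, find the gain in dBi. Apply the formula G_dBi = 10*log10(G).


G_dBi = 10 * log10(962.12) = 29.83 dBi

29.83 dBi


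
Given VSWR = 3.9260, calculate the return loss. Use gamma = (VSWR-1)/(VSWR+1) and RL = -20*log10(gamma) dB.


gamma = (3.9260 - 1) / (3.9260 + 1) = 0.5939911
RL = -20 * log10(0.5939911) = 4.524 dB

4.524 dB


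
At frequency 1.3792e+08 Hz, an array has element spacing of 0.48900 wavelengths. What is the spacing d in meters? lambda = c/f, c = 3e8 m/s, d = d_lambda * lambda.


lambda = c / f = 3.0000e+08 / 1.3792e+08 = 2.175174 m
d = 0.48900 * 2.175174 = 1.064 m

1.064 m


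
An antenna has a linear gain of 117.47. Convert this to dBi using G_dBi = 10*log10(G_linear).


G_dBi = 10 * log10(117.47) = 20.70 dBi

20.70 dBi


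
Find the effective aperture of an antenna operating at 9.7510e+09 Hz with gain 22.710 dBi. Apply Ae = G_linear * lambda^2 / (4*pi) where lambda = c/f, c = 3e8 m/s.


lambda = c / f = 3.0000e+08 / 9.7510e+09 = 0.03076608 m
G_linear = 10^(22.710/10) = 186.6380
Ae = G_linear * lambda^2 / (4*pi) = 186.6380 * 0.03076608^2 / (4*pi) = 0.01406 m^2

0.01406 m^2


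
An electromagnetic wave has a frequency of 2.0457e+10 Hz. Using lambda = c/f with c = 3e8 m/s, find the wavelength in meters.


lambda = c / f = 3.0000e+08 / 2.0457e+10 = 0.01466 m

0.01466 m


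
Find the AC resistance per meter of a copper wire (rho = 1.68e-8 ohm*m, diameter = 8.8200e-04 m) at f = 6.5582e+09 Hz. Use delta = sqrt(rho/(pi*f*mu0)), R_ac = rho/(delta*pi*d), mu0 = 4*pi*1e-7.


delta = sqrt(1.68e-8 / (pi * 6.5582e+09 * 4*pi*1e-7)) = 8.055313e-07 m
R_ac = 1.68e-8 / (8.055313e-07 * pi * 8.8200e-04) = 7.527 ohm/m

7.527 ohm/m


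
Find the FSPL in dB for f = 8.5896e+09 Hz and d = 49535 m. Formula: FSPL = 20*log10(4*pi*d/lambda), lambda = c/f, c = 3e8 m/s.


lambda = c / f = 3.0000e+08 / 8.5896e+09 = 0.03492596 m
FSPL = 20 * log10(4*pi*49535/0.03492596) = 145.0 dB

145.0 dB


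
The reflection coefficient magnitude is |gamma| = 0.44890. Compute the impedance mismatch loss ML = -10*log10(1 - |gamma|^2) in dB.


ML = -10 * log10(1 - 0.44890^2) = -10 * log10(0.79848879) = 0.9773 dB

0.9773 dB


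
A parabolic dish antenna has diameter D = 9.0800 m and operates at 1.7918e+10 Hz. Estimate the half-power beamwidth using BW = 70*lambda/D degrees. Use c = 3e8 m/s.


lambda = c / f = 3.0000e+08 / 1.7918e+10 = 0.01674294 m
BW = 70 * 0.01674294 / 9.0800 = 0.1291 deg

0.1291 deg


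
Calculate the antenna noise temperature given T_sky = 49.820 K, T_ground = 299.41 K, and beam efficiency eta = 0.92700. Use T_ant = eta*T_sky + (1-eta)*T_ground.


T_ant = 0.92700 * 49.820 + (1 - 0.92700) * 299.41 = 68.04 K

68.04 K


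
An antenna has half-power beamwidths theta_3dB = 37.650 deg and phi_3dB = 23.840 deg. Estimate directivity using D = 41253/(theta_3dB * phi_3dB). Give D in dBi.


D_linear = 41253 / (37.650 * 23.840) = 45.96045
D_dBi = 10 * log10(45.96045) = 16.62 dBi

16.62 dBi


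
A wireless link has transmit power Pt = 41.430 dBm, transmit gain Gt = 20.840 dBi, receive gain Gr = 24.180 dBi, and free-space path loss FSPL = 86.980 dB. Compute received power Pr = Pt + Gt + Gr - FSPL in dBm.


Pr = 41.430 + 20.840 + 24.180 - 86.980 = -0.53 dBm

-0.53 dBm


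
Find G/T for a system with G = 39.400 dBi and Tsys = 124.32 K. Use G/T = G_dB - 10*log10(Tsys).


G/T = 39.400 - 10*log10(124.32) = 39.400 - 20.94541 = 18.45 dB/K

18.45 dB/K


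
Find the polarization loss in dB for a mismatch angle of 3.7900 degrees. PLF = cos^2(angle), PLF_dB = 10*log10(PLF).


PLF_linear = cos^2(3.7900 deg) = 0.9956308
PLF_dB = 10 * log10(0.9956308) = -0.01902 dB

-0.01902 dB


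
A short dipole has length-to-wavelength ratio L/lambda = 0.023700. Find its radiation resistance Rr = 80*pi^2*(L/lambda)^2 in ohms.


Rr = 80 * pi^2 * (0.023700)^2 = 80 * 9.869604 * 5.616900e-04 = 0.4435 ohm

0.4435 ohm


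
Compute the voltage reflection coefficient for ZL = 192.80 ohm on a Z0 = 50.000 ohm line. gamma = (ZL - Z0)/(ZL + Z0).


gamma = (192.80 - 50.000) / (192.80 + 50.000) = 0.5881

0.5881


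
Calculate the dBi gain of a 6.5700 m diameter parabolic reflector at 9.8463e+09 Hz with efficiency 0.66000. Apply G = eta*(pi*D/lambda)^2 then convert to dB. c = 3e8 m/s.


lambda = c / f = 3.0000e+08 / 9.8463e+09 = 0.03046830 m
G_linear = 0.66000 * (pi * 6.5700 / 0.03046830)^2 = 302885.1
G_dBi = 10 * log10(302885.1) = 54.81 dBi

54.81 dBi


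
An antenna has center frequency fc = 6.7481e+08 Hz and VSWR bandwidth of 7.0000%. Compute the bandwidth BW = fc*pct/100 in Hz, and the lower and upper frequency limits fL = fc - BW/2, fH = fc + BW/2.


BW = 6.7481e+08 * 7.0000/100 = 4.723670e+07 Hz
fL = 6.7481e+08 - 4.723670e+07/2 = 6.512e+08 Hz
fH = 6.7481e+08 + 4.723670e+07/2 = 6.984e+08 Hz

BW=4.724e+07 Hz, fL=6.512e+08 Hz, fH=6.984e+08 Hz


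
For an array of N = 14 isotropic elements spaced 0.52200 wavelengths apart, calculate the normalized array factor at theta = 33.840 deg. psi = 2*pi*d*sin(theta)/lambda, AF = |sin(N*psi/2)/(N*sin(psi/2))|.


psi = 2*pi*0.52200*sin(33.840 deg) = 1.826453 rad
AF = |sin(14*1.826453/2) / (14*sin(1.826453/2))| = 0.01959

0.01959


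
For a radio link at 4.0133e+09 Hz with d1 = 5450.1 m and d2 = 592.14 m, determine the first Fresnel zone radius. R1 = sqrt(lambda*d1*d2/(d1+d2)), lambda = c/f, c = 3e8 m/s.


lambda = c / f = 3.0000e+08 / 4.0133e+09 = 0.07475145 m
R1 = sqrt(0.07475145 * 5450.1 * 592.14 / (5450.1 + 592.14)) = 6.319 m

6.319 m


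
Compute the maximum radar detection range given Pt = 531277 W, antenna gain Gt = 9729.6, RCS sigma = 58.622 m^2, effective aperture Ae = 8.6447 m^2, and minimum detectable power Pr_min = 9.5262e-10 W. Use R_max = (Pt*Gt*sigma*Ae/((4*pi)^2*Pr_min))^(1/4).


R^4 = 531277*9729.6*58.622*8.6447 / ((4*pi)^2 * 9.5262e-10) = 1.741354e+19
R_max = 1.741354e+19^0.25 = 64598 m

64598 m


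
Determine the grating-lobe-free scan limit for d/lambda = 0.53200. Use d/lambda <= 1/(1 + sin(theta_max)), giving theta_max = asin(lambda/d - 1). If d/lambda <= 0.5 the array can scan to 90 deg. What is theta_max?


lambda/d - 1 = 1/0.53200 - 1 = 0.8796992
theta_max = asin(0.8796992) = 61.61 deg

61.61 deg


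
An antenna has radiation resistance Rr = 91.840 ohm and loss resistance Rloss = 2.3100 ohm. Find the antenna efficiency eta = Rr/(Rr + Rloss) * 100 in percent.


eta = 91.840 / (91.840 + 2.3100) * 100 = 97.55%

97.55%


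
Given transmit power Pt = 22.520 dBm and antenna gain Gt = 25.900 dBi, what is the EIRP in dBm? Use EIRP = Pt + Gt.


EIRP = Pt + Gt = 22.520 + 25.900 = 48.42 dBm

48.42 dBm


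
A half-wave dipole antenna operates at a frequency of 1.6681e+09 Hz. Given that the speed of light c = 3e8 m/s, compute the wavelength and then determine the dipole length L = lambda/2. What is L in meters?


lambda = c / f = 3.0000e+08 / 1.6681e+09 = 0.1798453 m
L = lambda / 2 = 0.1798453 / 2 = 0.08992 m

0.08992 m


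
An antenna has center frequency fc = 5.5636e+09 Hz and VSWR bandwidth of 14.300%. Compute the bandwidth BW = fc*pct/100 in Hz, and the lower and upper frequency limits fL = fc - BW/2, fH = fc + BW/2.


BW = 5.5636e+09 * 14.300/100 = 7.955948e+08 Hz
fL = 5.5636e+09 - 7.955948e+08/2 = 5.166e+09 Hz
fH = 5.5636e+09 + 7.955948e+08/2 = 5.961e+09 Hz

BW=7.956e+08 Hz, fL=5.166e+09 Hz, fH=5.961e+09 Hz


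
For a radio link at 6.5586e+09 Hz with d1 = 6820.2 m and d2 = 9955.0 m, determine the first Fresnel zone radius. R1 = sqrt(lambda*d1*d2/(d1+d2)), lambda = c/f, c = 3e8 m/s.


lambda = c / f = 3.0000e+08 / 6.5586e+09 = 0.04574147 m
R1 = sqrt(0.04574147 * 6820.2 * 9955.0 / (6820.2 + 9955.0)) = 13.61 m

13.61 m


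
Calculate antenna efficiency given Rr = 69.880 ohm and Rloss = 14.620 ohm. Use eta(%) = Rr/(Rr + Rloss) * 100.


eta = 69.880 / (69.880 + 14.620) * 100 = 82.70%

82.70%


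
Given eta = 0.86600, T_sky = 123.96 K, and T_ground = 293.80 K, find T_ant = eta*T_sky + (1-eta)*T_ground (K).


T_ant = 0.86600 * 123.96 + (1 - 0.86600) * 293.80 = 146.7 K

146.7 K


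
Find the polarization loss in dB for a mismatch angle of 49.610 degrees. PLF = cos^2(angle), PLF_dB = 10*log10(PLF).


PLF_linear = cos^2(49.610 deg) = 0.4198871
PLF_dB = 10 * log10(0.4198871) = -3.769 dB

-3.769 dB


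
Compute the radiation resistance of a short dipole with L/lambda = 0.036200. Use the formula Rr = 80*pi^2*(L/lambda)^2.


Rr = 80 * pi^2 * (0.036200)^2 = 80 * 9.869604 * 1.310440e-03 = 1.035 ohm

1.035 ohm


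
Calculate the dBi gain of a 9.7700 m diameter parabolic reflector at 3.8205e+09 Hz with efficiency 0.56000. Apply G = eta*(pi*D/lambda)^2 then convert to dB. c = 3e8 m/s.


lambda = c / f = 3.0000e+08 / 3.8205e+09 = 0.07852375 m
G_linear = 0.56000 * (pi * 9.7700 / 0.07852375)^2 = 85560.80
G_dBi = 10 * log10(85560.80) = 49.32 dBi

49.32 dBi


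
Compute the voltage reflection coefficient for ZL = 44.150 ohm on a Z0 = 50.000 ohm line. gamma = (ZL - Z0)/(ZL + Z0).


gamma = (44.150 - 50.000) / (44.150 + 50.000) = -0.06213

-0.06213


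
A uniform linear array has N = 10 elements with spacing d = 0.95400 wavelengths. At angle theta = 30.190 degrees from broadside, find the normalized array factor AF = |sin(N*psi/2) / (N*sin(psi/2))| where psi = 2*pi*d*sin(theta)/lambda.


psi = 2*pi*0.95400*sin(30.190 deg) = 3.014277 rad
AF = |sin(10*3.014277/2) / (10*sin(3.014277/2))| = 0.05957

0.05957


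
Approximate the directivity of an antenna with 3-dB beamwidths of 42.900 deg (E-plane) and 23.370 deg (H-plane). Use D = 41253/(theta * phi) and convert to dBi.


D_linear = 41253 / (42.900 * 23.370) = 41.14713
D_dBi = 10 * log10(41.14713) = 16.14 dBi

16.14 dBi


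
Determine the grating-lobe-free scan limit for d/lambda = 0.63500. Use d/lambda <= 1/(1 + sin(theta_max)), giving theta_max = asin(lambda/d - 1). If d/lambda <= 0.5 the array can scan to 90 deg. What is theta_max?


lambda/d - 1 = 1/0.63500 - 1 = 0.5748031
theta_max = asin(0.5748031) = 35.09 deg

35.09 deg


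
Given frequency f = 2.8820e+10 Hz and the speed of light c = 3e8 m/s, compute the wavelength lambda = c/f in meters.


lambda = c / f = 3.0000e+08 / 2.8820e+10 = 0.01041 m

0.01041 m


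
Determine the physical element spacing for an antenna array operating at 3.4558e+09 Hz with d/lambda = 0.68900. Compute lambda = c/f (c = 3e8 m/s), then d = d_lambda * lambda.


lambda = c / f = 3.0000e+08 / 3.4558e+09 = 0.08681058 m
d = 0.68900 * 0.08681058 = 0.05981 m

0.05981 m


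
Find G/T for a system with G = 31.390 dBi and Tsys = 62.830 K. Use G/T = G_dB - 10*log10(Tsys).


G/T = 31.390 - 10*log10(62.830) = 31.390 - 17.98167 = 13.41 dB/K

13.41 dB/K


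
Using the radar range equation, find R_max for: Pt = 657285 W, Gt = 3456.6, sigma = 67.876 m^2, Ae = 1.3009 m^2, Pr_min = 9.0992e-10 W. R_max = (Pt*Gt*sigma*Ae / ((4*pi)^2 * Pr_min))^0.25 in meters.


R^4 = 657285*3456.6*67.876*1.3009 / ((4*pi)^2 * 9.0992e-10) = 1.396176e+18
R_max = 1.396176e+18^0.25 = 34374 m

34374 m


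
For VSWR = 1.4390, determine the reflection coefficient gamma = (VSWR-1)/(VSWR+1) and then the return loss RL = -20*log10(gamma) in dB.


gamma = (1.4390 - 1) / (1.4390 + 1) = 0.1799918
RL = -20 * log10(0.1799918) = 14.89 dB

14.89 dB


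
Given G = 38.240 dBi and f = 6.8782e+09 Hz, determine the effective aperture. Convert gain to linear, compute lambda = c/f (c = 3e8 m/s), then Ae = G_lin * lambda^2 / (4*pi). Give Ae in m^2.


lambda = c / f = 3.0000e+08 / 6.8782e+09 = 0.04361606 m
G_linear = 10^(38.240/10) = 6668.068
Ae = G_linear * lambda^2 / (4*pi) = 6668.068 * 0.04361606^2 / (4*pi) = 1.009 m^2

1.009 m^2


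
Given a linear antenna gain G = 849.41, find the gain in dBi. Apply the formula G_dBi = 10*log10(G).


G_dBi = 10 * log10(849.41) = 29.29 dBi

29.29 dBi


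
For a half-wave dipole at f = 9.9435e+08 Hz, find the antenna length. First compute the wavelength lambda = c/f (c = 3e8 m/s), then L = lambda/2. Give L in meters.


lambda = c / f = 3.0000e+08 / 9.9435e+08 = 0.3017046 m
L = lambda / 2 = 0.3017046 / 2 = 0.1509 m

0.1509 m


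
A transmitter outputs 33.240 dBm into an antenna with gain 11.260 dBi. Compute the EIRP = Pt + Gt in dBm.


EIRP = Pt + Gt = 33.240 + 11.260 = 44.50 dBm

44.50 dBm


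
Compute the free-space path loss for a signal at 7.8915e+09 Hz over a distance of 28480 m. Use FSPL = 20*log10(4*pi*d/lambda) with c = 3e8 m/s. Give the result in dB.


lambda = c / f = 3.0000e+08 / 7.8915e+09 = 0.03801559 m
FSPL = 20 * log10(4*pi*28480/0.03801559) = 139.5 dB

139.5 dB


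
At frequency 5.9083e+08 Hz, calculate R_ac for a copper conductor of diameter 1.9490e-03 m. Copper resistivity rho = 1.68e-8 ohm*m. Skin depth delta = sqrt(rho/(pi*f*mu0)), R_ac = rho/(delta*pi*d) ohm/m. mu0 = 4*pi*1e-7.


delta = sqrt(1.68e-8 / (pi * 5.9083e+08 * 4*pi*1e-7)) = 2.683759e-06 m
R_ac = 1.68e-8 / (2.683759e-06 * pi * 1.9490e-03) = 1.022 ohm/m

1.022 ohm/m


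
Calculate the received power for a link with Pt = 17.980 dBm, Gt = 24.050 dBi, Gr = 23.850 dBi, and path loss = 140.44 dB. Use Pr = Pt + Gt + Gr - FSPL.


Pr = 17.980 + 24.050 + 23.850 - 140.44 = -74.56 dBm

-74.56 dBm


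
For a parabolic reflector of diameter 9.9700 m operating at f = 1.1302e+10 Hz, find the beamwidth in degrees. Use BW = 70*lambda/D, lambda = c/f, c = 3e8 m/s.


lambda = c / f = 3.0000e+08 / 1.1302e+10 = 0.02654397 m
BW = 70 * 0.02654397 / 9.9700 = 0.1864 deg

0.1864 deg


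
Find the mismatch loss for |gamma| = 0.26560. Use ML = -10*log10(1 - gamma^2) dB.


ML = -10 * log10(1 - 0.26560^2) = -10 * log10(0.92945664) = 0.3177 dB

0.3177 dB


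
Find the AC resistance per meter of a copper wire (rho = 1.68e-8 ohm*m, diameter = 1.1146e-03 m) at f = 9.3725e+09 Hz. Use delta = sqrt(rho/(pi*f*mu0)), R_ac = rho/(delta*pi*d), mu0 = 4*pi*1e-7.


delta = sqrt(1.68e-8 / (pi * 9.3725e+09 * 4*pi*1e-7)) = 6.738249e-07 m
R_ac = 1.68e-8 / (6.738249e-07 * pi * 1.1146e-03) = 7.120 ohm/m

7.120 ohm/m


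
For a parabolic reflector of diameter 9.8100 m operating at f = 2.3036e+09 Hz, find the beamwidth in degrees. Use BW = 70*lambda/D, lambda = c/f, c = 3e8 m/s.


lambda = c / f = 3.0000e+08 / 2.3036e+09 = 0.1302309 m
BW = 70 * 0.1302309 / 9.8100 = 0.9293 deg

0.9293 deg


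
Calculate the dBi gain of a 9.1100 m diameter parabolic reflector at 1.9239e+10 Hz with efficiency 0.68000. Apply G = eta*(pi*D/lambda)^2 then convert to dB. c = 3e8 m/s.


lambda = c / f = 3.0000e+08 / 1.9239e+10 = 0.01559333 m
G_linear = 0.68000 * (pi * 9.1100 / 0.01559333)^2 = 2.290697e+06
G_dBi = 10 * log10(2.290697e+06) = 63.60 dBi

63.60 dBi


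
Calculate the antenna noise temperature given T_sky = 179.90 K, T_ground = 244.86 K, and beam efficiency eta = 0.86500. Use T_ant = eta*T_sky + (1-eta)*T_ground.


T_ant = 0.86500 * 179.90 + (1 - 0.86500) * 244.86 = 188.7 K

188.7 K


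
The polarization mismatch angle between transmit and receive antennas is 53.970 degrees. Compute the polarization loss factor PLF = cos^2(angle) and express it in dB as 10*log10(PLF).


PLF_linear = cos^2(53.970 deg) = 0.3459896
PLF_dB = 10 * log10(0.3459896) = -4.609 dB

-4.609 dB


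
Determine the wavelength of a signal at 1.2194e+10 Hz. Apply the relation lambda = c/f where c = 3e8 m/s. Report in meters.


lambda = c / f = 3.0000e+08 / 1.2194e+10 = 0.02460 m

0.02460 m


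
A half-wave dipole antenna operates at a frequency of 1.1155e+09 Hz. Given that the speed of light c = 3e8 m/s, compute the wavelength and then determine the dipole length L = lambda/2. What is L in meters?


lambda = c / f = 3.0000e+08 / 1.1155e+09 = 0.2689377 m
L = lambda / 2 = 0.2689377 / 2 = 0.1345 m

0.1345 m


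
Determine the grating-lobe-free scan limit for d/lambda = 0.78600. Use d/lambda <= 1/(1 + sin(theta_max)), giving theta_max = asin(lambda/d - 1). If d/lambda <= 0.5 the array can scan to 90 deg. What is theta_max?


lambda/d - 1 = 1/0.78600 - 1 = 0.2722646
theta_max = asin(0.2722646) = 15.80 deg

15.80 deg


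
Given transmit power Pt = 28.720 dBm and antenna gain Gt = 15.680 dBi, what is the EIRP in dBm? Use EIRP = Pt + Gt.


EIRP = Pt + Gt = 28.720 + 15.680 = 44.40 dBm

44.40 dBm


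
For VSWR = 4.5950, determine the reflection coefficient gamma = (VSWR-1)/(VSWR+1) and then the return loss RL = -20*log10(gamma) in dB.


gamma = (4.5950 - 1) / (4.5950 + 1) = 0.6425380
RL = -20 * log10(0.6425380) = 3.842 dB

3.842 dB


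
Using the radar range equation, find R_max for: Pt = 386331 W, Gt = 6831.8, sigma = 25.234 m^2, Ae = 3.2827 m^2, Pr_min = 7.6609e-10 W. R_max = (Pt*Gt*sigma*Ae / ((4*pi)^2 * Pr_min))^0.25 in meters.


R^4 = 386331*6831.8*25.234*3.2827 / ((4*pi)^2 * 7.6609e-10) = 1.807226e+18
R_max = 1.807226e+18^0.25 = 36665 m

36665 m


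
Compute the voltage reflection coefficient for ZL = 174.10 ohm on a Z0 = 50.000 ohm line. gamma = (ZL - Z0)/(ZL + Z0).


gamma = (174.10 - 50.000) / (174.10 + 50.000) = 0.5538

0.5538


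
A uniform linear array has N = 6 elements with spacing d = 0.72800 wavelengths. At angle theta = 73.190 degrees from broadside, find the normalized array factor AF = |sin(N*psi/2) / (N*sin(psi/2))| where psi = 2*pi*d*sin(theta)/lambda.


psi = 2*pi*0.72800*sin(73.190 deg) = 4.378701 rad
AF = |sin(6*4.378701/2) / (6*sin(4.378701/2))| = 0.1103

0.1103


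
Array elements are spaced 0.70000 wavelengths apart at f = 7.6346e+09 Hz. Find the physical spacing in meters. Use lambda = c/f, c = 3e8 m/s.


lambda = c / f = 3.0000e+08 / 7.6346e+09 = 0.03929479 m
d = 0.70000 * 0.03929479 = 0.02751 m

0.02751 m


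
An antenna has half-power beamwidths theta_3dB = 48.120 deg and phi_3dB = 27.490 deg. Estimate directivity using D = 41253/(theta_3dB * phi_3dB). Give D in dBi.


D_linear = 41253 / (48.120 * 27.490) = 31.18568
D_dBi = 10 * log10(31.18568) = 14.94 dBi

14.94 dBi


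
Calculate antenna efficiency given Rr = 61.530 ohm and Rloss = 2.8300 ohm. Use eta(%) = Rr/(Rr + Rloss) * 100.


eta = 61.530 / (61.530 + 2.8300) * 100 = 95.60%

95.60%


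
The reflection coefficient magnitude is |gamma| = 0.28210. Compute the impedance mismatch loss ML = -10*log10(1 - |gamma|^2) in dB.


ML = -10 * log10(1 - 0.28210^2) = -10 * log10(0.92041959) = 0.3601 dB

0.3601 dB


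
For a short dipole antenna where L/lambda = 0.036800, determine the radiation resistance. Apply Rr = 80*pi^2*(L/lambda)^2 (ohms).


Rr = 80 * pi^2 * (0.036800)^2 = 80 * 9.869604 * 1.354240e-03 = 1.069 ohm

1.069 ohm


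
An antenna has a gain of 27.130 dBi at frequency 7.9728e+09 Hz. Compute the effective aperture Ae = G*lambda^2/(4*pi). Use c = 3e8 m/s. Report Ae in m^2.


lambda = c / f = 3.0000e+08 / 7.9728e+09 = 0.03762793 m
G_linear = 10^(27.130/10) = 516.4164
Ae = G_linear * lambda^2 / (4*pi) = 516.4164 * 0.03762793^2 / (4*pi) = 0.05818 m^2

0.05818 m^2


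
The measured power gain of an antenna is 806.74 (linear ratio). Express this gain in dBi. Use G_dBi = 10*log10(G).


G_dBi = 10 * log10(806.74) = 29.07 dBi

29.07 dBi


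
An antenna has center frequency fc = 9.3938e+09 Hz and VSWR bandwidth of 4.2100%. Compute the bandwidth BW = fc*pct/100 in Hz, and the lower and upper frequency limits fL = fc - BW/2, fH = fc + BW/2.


BW = 9.3938e+09 * 4.2100/100 = 3.954790e+08 Hz
fL = 9.3938e+09 - 3.954790e+08/2 = 9.196e+09 Hz
fH = 9.3938e+09 + 3.954790e+08/2 = 9.592e+09 Hz

BW=3.955e+08 Hz, fL=9.196e+09 Hz, fH=9.592e+09 Hz


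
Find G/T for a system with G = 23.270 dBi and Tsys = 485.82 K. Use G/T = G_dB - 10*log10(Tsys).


G/T = 23.270 - 10*log10(485.82) = 23.270 - 26.86475 = -3.595 dB/K

-3.595 dB/K


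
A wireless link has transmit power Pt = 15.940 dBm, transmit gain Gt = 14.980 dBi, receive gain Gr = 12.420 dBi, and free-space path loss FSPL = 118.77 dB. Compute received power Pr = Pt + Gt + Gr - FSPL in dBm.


Pr = 15.940 + 14.980 + 12.420 - 118.77 = -75.43 dBm

-75.43 dBm


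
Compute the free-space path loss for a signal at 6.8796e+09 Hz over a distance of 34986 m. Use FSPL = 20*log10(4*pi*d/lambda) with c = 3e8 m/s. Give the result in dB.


lambda = c / f = 3.0000e+08 / 6.8796e+09 = 0.04360719 m
FSPL = 20 * log10(4*pi*34986/0.04360719) = 140.1 dB

140.1 dB


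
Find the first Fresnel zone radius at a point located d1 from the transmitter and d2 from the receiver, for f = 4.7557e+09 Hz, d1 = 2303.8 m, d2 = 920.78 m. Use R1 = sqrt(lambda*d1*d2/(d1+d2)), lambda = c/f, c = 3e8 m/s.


lambda = c / f = 3.0000e+08 / 4.7557e+09 = 0.06308220 m
R1 = sqrt(0.06308220 * 2303.8 * 920.78 / (2303.8 + 920.78)) = 6.442 m

6.442 m


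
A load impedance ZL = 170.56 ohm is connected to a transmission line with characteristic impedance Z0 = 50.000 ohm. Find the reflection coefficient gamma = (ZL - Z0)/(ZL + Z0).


gamma = (170.56 - 50.000) / (170.56 + 50.000) = 0.5466

0.5466


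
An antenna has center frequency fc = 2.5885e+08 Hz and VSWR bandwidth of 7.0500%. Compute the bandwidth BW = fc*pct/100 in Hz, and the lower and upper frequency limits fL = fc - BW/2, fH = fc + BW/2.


BW = 2.5885e+08 * 7.0500/100 = 1.824892e+07 Hz
fL = 2.5885e+08 - 1.824892e+07/2 = 2.497e+08 Hz
fH = 2.5885e+08 + 1.824892e+07/2 = 2.680e+08 Hz

BW=1.825e+07 Hz, fL=2.497e+08 Hz, fH=2.680e+08 Hz


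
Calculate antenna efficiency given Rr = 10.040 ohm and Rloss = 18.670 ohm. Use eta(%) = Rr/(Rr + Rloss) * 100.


eta = 10.040 / (10.040 + 18.670) * 100 = 34.97%

34.97%


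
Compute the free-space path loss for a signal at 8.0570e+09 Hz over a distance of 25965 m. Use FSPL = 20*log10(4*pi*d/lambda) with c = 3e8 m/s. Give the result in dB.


lambda = c / f = 3.0000e+08 / 8.0570e+09 = 0.03723470 m
FSPL = 20 * log10(4*pi*25965/0.03723470) = 138.9 dB

138.9 dB


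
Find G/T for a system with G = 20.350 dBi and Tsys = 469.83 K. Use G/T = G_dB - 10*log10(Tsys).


G/T = 20.350 - 10*log10(469.83) = 20.350 - 26.71941 = -6.369 dB/K

-6.369 dB/K


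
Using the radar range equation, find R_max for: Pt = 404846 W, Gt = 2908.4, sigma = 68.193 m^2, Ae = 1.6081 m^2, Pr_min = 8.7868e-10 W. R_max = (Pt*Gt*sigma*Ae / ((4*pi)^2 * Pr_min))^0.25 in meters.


R^4 = 404846*2908.4*68.193*1.6081 / ((4*pi)^2 * 8.7868e-10) = 9.305643e+17
R_max = 9.305643e+17^0.25 = 31059 m

31059 m


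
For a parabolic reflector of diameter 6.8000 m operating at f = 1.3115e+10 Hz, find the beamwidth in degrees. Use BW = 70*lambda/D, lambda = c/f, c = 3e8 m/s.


lambda = c / f = 3.0000e+08 / 1.3115e+10 = 0.02287457 m
BW = 70 * 0.02287457 / 6.8000 = 0.2355 deg

0.2355 deg


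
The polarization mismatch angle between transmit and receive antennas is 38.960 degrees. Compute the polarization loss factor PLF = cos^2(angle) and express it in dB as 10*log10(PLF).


PLF_linear = cos^2(38.960 deg) = 0.6046386
PLF_dB = 10 * log10(0.6046386) = -2.185 dB

-2.185 dB


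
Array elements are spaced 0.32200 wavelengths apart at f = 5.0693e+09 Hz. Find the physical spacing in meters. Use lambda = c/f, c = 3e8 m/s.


lambda = c / f = 3.0000e+08 / 5.0693e+09 = 0.05917977 m
d = 0.32200 * 0.05917977 = 0.01906 m

0.01906 m


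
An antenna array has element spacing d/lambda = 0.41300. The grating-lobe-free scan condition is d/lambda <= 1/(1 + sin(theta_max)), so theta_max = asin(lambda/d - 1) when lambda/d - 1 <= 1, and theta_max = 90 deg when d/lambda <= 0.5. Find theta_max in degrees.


lambda/d - 1 = 1/0.41300 - 1 = 1.421308 >= 1
d/lambda <= 0.5, so the array can scan to endfire without grating lobes: theta_max = 90 deg

90 deg


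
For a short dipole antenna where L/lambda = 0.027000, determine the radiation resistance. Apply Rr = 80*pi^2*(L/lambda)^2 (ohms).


Rr = 80 * pi^2 * (0.027000)^2 = 80 * 9.869604 * 7.290000e-04 = 0.5756 ohm

0.5756 ohm


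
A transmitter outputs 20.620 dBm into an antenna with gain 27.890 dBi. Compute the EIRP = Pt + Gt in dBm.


EIRP = Pt + Gt = 20.620 + 27.890 = 48.51 dBm

48.51 dBm


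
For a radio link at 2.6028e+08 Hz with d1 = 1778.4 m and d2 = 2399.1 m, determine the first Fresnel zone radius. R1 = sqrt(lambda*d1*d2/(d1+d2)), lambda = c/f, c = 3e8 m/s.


lambda = c / f = 3.0000e+08 / 2.6028e+08 = 1.152605 m
R1 = sqrt(1.152605 * 1778.4 * 2399.1 / (1778.4 + 2399.1)) = 34.31 m

34.31 m


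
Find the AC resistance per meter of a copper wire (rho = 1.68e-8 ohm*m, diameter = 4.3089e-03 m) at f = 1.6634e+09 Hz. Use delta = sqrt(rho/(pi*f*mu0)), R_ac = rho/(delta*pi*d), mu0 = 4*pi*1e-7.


delta = sqrt(1.68e-8 / (pi * 1.6634e+09 * 4*pi*1e-7)) = 1.599471e-06 m
R_ac = 1.68e-8 / (1.599471e-06 * pi * 4.3089e-03) = 0.7759 ohm/m

0.7759 ohm/m


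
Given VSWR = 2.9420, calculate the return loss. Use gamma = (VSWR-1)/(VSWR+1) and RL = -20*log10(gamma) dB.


gamma = (2.9420 - 1) / (2.9420 + 1) = 0.4926433
RL = -20 * log10(0.4926433) = 6.149 dB

6.149 dB


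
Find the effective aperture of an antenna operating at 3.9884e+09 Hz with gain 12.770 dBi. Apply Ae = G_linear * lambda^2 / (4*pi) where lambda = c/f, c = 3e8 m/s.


lambda = c / f = 3.0000e+08 / 3.9884e+09 = 0.07521813 m
G_linear = 10^(12.770/10) = 18.92344
Ae = G_linear * lambda^2 / (4*pi) = 18.92344 * 0.07521813^2 / (4*pi) = 8.520e-03 m^2

8.520e-03 m^2


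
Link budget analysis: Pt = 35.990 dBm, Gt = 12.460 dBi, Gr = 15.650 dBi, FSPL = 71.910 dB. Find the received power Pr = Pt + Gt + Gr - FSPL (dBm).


Pr = 35.990 + 12.460 + 15.650 - 71.910 = -7.81 dBm

-7.81 dBm


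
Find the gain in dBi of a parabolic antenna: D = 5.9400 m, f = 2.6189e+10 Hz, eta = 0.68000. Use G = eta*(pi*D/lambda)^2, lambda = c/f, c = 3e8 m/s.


lambda = c / f = 3.0000e+08 / 2.6189e+10 = 0.01145519 m
G_linear = 0.68000 * (pi * 5.9400 / 0.01145519)^2 = 1.804583e+06
G_dBi = 10 * log10(1.804583e+06) = 62.56 dBi

62.56 dBi


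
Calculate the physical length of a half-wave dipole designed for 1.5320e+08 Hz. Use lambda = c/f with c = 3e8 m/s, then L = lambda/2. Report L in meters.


lambda = c / f = 3.0000e+08 / 1.5320e+08 = 1.958225 m
L = lambda / 2 = 1.958225 / 2 = 0.9791 m

0.9791 m


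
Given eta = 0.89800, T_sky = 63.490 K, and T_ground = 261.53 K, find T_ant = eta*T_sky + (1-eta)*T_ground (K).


T_ant = 0.89800 * 63.490 + (1 - 0.89800) * 261.53 = 83.69 K

83.69 K


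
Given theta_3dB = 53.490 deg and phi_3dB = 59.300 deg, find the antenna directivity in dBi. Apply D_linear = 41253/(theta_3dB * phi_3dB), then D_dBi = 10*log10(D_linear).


D_linear = 41253 / (53.490 * 59.300) = 13.00554
D_dBi = 10 * log10(13.00554) = 11.14 dBi

11.14 dBi


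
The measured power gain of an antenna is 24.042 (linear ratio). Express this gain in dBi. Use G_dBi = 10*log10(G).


G_dBi = 10 * log10(24.042) = 13.81 dBi

13.81 dBi


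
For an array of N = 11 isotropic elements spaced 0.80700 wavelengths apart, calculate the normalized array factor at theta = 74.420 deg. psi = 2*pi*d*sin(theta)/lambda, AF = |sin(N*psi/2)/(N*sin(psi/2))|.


psi = 2*pi*0.80700*sin(74.420 deg) = 4.884221 rad
AF = |sin(11*4.884221/2) / (11*sin(4.884221/2))| = 0.1394

0.1394


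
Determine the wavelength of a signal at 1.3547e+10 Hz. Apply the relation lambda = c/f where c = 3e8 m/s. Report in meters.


lambda = c / f = 3.0000e+08 / 1.3547e+10 = 0.02215 m

0.02215 m


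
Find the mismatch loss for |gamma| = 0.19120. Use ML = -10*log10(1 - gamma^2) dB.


ML = -10 * log10(1 - 0.19120^2) = -10 * log10(0.96344256) = 0.1617 dB

0.1617 dB


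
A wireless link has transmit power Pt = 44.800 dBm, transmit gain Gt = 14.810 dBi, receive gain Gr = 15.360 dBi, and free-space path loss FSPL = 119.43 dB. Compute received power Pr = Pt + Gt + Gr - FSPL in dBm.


Pr = 44.800 + 14.810 + 15.360 - 119.43 = -44.46 dBm

-44.46 dBm


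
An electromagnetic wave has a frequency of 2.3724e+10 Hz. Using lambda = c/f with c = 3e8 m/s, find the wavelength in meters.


lambda = c / f = 3.0000e+08 / 2.3724e+10 = 0.01265 m

0.01265 m


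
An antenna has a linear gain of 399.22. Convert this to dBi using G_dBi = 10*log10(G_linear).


G_dBi = 10 * log10(399.22) = 26.01 dBi

26.01 dBi


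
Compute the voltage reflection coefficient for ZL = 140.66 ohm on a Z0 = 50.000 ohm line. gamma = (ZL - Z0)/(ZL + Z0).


gamma = (140.66 - 50.000) / (140.66 + 50.000) = 0.4755

0.4755


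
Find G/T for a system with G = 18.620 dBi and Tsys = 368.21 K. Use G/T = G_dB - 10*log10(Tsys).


G/T = 18.620 - 10*log10(368.21) = 18.620 - 25.66096 = -7.041 dB/K

-7.041 dB/K


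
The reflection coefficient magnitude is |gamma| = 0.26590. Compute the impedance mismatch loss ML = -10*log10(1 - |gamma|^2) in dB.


ML = -10 * log10(1 - 0.26590^2) = -10 * log10(0.92929719) = 0.3185 dB

0.3185 dB


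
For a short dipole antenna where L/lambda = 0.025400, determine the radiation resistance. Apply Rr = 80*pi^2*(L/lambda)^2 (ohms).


Rr = 80 * pi^2 * (0.025400)^2 = 80 * 9.869604 * 6.451600e-04 = 0.5094 ohm

0.5094 ohm


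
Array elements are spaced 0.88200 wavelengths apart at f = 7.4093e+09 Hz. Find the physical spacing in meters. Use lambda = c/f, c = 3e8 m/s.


lambda = c / f = 3.0000e+08 / 7.4093e+09 = 0.04048965 m
d = 0.88200 * 0.04048965 = 0.03571 m

0.03571 m


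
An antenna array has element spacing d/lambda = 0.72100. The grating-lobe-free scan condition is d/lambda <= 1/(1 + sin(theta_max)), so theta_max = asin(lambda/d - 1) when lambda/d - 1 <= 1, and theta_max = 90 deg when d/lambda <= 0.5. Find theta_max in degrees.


lambda/d - 1 = 1/0.72100 - 1 = 0.3869626
theta_max = asin(0.3869626) = 22.77 deg

22.77 deg


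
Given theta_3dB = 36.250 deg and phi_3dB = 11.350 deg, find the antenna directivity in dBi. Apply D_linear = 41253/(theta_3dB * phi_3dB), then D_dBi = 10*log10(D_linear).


D_linear = 41253 / (36.250 * 11.350) = 100.2655
D_dBi = 10 * log10(100.2655) = 20.01 dBi

20.01 dBi


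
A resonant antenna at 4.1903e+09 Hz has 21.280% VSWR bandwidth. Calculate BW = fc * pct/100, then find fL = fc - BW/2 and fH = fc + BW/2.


BW = 4.1903e+09 * 21.280/100 = 8.916958e+08 Hz
fL = 4.1903e+09 - 8.916958e+08/2 = 3.744e+09 Hz
fH = 4.1903e+09 + 8.916958e+08/2 = 4.636e+09 Hz

BW=8.917e+08 Hz, fL=3.744e+09 Hz, fH=4.636e+09 Hz


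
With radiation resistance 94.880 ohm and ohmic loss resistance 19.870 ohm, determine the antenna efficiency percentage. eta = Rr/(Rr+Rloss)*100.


eta = 94.880 / (94.880 + 19.870) * 100 = 82.68%

82.68%


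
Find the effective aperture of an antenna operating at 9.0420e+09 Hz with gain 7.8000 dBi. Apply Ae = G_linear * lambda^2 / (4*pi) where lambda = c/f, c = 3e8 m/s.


lambda = c / f = 3.0000e+08 / 9.0420e+09 = 0.03317850 m
G_linear = 10^(7.8000/10) = 6.025596
Ae = G_linear * lambda^2 / (4*pi) = 6.025596 * 0.03317850^2 / (4*pi) = 5.278e-04 m^2

5.278e-04 m^2


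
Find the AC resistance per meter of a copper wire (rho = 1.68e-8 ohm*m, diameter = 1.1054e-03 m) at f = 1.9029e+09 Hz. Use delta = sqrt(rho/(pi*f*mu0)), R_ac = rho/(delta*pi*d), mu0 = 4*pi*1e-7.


delta = sqrt(1.68e-8 / (pi * 1.9029e+09 * 4*pi*1e-7)) = 1.495432e-06 m
R_ac = 1.68e-8 / (1.495432e-06 * pi * 1.1054e-03) = 3.235 ohm/m

3.235 ohm/m


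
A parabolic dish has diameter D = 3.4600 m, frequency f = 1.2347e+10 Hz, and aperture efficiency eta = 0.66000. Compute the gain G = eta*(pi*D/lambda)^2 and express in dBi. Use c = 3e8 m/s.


lambda = c / f = 3.0000e+08 / 1.2347e+10 = 0.02429740 m
G_linear = 0.66000 * (pi * 3.4600 / 0.02429740)^2 = 132091.9
G_dBi = 10 * log10(132091.9) = 51.21 dBi

51.21 dBi


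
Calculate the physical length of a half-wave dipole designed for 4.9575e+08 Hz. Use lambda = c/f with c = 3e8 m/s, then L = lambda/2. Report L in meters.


lambda = c / f = 3.0000e+08 / 4.9575e+08 = 0.6051437 m
L = lambda / 2 = 0.6051437 / 2 = 0.3026 m

0.3026 m


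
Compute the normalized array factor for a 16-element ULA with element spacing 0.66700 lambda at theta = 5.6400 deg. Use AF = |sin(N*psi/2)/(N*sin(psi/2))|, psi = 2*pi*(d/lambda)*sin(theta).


psi = 2*pi*0.66700*sin(5.6400 deg) = 0.4118704 rad
AF = |sin(16*0.4118704/2) / (16*sin(0.4118704/2))| = 0.04669

0.04669


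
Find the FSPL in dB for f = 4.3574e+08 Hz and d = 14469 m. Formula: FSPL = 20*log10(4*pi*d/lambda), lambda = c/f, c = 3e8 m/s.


lambda = c / f = 3.0000e+08 / 4.3574e+08 = 0.6884840 m
FSPL = 20 * log10(4*pi*14469/0.6884840) = 108.4 dB

108.4 dB


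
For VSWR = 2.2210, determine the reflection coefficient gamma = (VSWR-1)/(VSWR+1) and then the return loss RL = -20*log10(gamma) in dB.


gamma = (2.2210 - 1) / (2.2210 + 1) = 0.3790748
RL = -20 * log10(0.3790748) = 8.426 dB

8.426 dB


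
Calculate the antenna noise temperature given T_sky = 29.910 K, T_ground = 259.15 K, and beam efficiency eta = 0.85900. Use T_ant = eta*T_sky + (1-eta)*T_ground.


T_ant = 0.85900 * 29.910 + (1 - 0.85900) * 259.15 = 62.23 K

62.23 K


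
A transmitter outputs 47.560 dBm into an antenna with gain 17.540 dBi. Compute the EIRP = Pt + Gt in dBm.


EIRP = Pt + Gt = 47.560 + 17.540 = 65.10 dBm

65.10 dBm


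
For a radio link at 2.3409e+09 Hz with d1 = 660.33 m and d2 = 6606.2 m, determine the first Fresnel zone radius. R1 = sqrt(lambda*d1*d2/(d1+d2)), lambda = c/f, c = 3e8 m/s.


lambda = c / f = 3.0000e+08 / 2.3409e+09 = 0.1281558 m
R1 = sqrt(0.1281558 * 660.33 * 6606.2 / (660.33 + 6606.2)) = 8.771 m

8.771 m


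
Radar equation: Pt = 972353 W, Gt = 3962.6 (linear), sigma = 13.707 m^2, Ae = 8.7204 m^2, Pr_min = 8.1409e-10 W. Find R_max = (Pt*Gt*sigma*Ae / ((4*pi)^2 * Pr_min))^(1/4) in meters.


R^4 = 972353*3962.6*13.707*8.7204 / ((4*pi)^2 * 8.1409e-10) = 3.582538e+18
R_max = 3.582538e+18^0.25 = 43506 m

43506 m


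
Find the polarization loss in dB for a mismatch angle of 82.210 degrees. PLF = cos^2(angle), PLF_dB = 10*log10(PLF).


PLF_linear = cos^2(82.210 deg) = 0.01837181
PLF_dB = 10 * log10(0.01837181) = -17.36 dB

-17.36 dB


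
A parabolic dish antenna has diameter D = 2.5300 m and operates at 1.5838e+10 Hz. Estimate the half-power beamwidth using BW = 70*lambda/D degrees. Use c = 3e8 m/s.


lambda = c / f = 3.0000e+08 / 1.5838e+10 = 0.01894179 m
BW = 70 * 0.01894179 / 2.5300 = 0.5241 deg

0.5241 deg


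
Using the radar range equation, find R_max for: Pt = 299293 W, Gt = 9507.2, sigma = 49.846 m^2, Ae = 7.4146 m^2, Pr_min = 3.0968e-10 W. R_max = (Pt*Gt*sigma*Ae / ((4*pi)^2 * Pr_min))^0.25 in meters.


R^4 = 299293*9507.2*49.846*7.4146 / ((4*pi)^2 * 3.0968e-10) = 2.150475e+19
R_max = 2.150475e+19^0.25 = 68098 m

68098 m


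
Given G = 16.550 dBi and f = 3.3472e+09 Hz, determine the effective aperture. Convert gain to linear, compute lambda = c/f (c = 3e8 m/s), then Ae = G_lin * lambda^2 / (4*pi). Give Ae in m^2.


lambda = c / f = 3.0000e+08 / 3.3472e+09 = 0.08962715 m
G_linear = 10^(16.550/10) = 45.18559
Ae = G_linear * lambda^2 / (4*pi) = 45.18559 * 0.08962715^2 / (4*pi) = 0.02888 m^2

0.02888 m^2


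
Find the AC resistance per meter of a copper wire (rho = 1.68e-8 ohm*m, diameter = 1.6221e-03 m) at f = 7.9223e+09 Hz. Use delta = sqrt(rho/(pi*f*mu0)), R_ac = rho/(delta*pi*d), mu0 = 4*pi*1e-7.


delta = sqrt(1.68e-8 / (pi * 7.9223e+09 * 4*pi*1e-7)) = 7.329074e-07 m
R_ac = 1.68e-8 / (7.329074e-07 * pi * 1.6221e-03) = 4.498 ohm/m

4.498 ohm/m


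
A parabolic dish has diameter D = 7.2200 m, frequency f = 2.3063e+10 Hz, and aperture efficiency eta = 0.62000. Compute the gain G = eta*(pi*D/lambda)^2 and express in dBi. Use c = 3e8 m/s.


lambda = c / f = 3.0000e+08 / 2.3063e+10 = 0.01300785 m
G_linear = 0.62000 * (pi * 7.2200 / 0.01300785)^2 = 1.885189e+06
G_dBi = 10 * log10(1.885189e+06) = 62.75 dBi

62.75 dBi


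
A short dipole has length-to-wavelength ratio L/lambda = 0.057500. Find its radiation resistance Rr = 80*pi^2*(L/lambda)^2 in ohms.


Rr = 80 * pi^2 * (0.057500)^2 = 80 * 9.869604 * 3.306250e-03 = 2.611 ohm

2.611 ohm


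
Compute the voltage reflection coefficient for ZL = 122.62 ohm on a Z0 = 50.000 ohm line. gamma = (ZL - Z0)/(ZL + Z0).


gamma = (122.62 - 50.000) / (122.62 + 50.000) = 0.4207

0.4207


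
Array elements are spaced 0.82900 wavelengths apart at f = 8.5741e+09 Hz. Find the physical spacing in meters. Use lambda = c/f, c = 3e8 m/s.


lambda = c / f = 3.0000e+08 / 8.5741e+09 = 0.03498910 m
d = 0.82900 * 0.03498910 = 0.02901 m

0.02901 m


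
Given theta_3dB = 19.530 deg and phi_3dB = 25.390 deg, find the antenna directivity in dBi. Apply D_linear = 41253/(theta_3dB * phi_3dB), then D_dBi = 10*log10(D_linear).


D_linear = 41253 / (19.530 * 25.390) = 83.19373
D_dBi = 10 * log10(83.19373) = 19.20 dBi

19.20 dBi
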